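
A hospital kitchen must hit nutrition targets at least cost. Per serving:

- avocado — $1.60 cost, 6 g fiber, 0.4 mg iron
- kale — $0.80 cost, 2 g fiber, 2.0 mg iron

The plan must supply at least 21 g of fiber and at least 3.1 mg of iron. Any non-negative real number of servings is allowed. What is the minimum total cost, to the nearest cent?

$5.84

Compare the cost at each extreme point of the feasible region.
avocado only: max(21/6, 3.1/0.4) = 7.75 servings → $12.40.
kale only: max(21/2, 3.1/2.0) = 10.5 servings → $8.40.
avocado + kale with both tight: 3.196 servings and 0.9107 servings → $5.84.
Cheapest feasible corner: $5.84.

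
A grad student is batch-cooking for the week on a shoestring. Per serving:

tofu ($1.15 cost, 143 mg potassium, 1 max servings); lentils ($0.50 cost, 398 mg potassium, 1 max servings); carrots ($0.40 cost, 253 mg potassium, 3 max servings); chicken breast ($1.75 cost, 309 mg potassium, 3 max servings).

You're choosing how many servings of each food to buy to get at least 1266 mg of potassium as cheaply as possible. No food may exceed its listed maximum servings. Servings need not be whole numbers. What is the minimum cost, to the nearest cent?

$2.32

Cost per mg of potassium: lentils $0.0013, carrots $0.0016, chicken breast $0.0057, tofu $0.0080.
Take 1 serving of lentils: +398.0 mg potassium for $0.50 (total $0.50, still need 868.0 mg).
Take 3 servings of carrots: +759.0 mg potassium for $1.20 (total $1.70, still need 109.0 mg).
Take 0.3528 servings of chicken breast: +109.0 mg potassium for $0.62 (total $2.32, still need 0.0 mg).
Greedy by cheapest-per-mg is optimal for a single linear constraint, so the minimum cost is $2.32.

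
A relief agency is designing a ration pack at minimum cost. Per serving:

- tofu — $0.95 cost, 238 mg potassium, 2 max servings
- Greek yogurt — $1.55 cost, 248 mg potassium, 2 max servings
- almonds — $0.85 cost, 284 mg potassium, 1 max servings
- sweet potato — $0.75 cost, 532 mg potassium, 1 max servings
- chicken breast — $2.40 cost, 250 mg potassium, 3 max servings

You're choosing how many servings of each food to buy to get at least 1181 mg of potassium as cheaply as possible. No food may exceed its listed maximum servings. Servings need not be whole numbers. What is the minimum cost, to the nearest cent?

$3.06

Cost per mg of potassium: sweet potato $0.0014, almonds $0.0030, tofu $0.0040, Greek yogurt $0.0063, chicken breast $0.0096.
Take 1 serving of sweet potato: +532.0 mg potassium for $0.75 (total $0.75, still need 649.0 mg).
Take 1 serving of almonds: +284.0 mg potassium for $0.85 (total $1.60, still need 365.0 mg).
Take 1.534 servings of tofu: +365.0 mg potassium for $1.46 (total $3.06, still need 0.0 mg).
Greedy by cheapest-per-mg is optimal for a single linear constraint, so the minimum cost is $3.06.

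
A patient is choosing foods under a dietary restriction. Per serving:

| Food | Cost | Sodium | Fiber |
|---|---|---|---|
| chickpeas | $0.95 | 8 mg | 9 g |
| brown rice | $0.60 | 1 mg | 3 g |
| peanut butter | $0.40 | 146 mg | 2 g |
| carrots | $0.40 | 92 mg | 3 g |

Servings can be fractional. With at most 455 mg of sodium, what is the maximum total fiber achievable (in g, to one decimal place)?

Fiber per mg sodium: brown rice 3, chickpeas 1.125, carrots 0.03261, peanut butter 0.0137.
With no serving limits, spend the whole sodium allowance on brown rice: 455 mg / 1 mg × 3 g = 1365.0 g.

1365.0 g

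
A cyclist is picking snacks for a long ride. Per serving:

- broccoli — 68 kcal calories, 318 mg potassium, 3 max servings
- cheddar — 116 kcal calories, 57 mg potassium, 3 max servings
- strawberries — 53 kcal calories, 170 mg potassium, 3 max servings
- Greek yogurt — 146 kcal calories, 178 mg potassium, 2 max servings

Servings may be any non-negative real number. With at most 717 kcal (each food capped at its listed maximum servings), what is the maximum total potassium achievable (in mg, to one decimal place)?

1850.5 mg

Potassium per kcal: broccoli 4.676, strawberries 3.208, Greek yogurt 1.219, cheddar 0.4914.
Take 3 servings of broccoli: uses 204 kcal, +954.0 mg potassium (running total 954.0 mg).
Take 3 servings of strawberries: uses 159 kcal, +510.0 mg potassium (running total 1464.0 mg).
Take 2 servings of Greek yogurt: uses 292 kcal, +356.0 mg potassium (running total 1820.0 mg).
Take 0.5345 servings of cheddar: uses 62 kcal, +30.5 mg potassium (running total 1850.5 mg).
Filling greedily by potassium-per-kcal is optimal for one linear limit, giving 1850.5 mg.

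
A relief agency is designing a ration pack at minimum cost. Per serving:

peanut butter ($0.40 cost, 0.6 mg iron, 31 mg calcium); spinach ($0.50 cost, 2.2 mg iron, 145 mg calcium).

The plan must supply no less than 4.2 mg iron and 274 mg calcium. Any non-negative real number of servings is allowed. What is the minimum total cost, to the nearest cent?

An LP optimum is at a vertex; with two nutrient constraints at most two foods are used. Check each candidate.
peanut butter only: max(4.2/0.6, 274/31) = 8.839 servings → $3.54.
spinach only: max(4.2/2.2, 274/145) = 1.909 servings → $0.95.
peanut butter + spinach with both tight: 0.3298 servings and 1.819 servings → $1.04.
So the least-cost plan costs $0.95.

$0.95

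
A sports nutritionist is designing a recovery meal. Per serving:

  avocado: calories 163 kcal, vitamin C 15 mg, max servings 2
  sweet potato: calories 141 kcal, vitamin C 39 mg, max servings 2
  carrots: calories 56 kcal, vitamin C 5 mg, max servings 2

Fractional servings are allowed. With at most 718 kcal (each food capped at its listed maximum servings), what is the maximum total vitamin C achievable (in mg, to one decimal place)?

Vitamin C per kcal: sweet potato 0.2766, avocado 0.09202, carrots 0.08929.
Take 2 servings of sweet potato: uses 282 kcal, +78.0 mg vitamin C (running total 78.0 mg).
Take 2 servings of avocado: uses 326 kcal, +30.0 mg vitamin C (running total 108.0 mg).
Take 1.964 servings of carrots: uses 110 kcal, +9.8 mg vitamin C (running total 117.8 mg).
Filling greedily by vitamin C-per-kcal is optimal for one linear limit, giving 117.8 mg.

117.8 mg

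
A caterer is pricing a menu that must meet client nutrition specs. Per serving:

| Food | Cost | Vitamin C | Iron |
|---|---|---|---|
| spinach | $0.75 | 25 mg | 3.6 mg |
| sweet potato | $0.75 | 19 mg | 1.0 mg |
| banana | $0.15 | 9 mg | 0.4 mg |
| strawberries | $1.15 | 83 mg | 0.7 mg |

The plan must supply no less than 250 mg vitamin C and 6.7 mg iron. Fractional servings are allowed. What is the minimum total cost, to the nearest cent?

$3.82

At the optimum either one food covers both requirements or two foods hit both targets exactly; no other combination can be cheaper.
spinach only: max(250/25, 6.7/3.6) = 10 servings → $7.50.
sweet potato only: max(250/19, 6.7/1.0) = 13.16 servings → $9.87.
banana only: max(250/9, 6.7/0.4) = 27.78 servings → $4.17.
strawberries only: max(250/83, 6.7/0.7) = 9.571 servings → $11.01.
spinach + sweet potato with both targets exact would need a negative amount; discard.
spinach + banana with both targets exact would need a negative amount; discard.
spinach + strawberries with both tight: 1.355 servings and 2.604 servings → $4.01.
sweet potato + banana: intersection lies outside the first quadrant.
sweet potato + strawberries with both tight: 5.468 servings and 1.76 servings → $6.13.
banana + strawberries with both tight: 14.17 servings and 1.476 servings → $3.82.
So the least-cost plan costs $3.82.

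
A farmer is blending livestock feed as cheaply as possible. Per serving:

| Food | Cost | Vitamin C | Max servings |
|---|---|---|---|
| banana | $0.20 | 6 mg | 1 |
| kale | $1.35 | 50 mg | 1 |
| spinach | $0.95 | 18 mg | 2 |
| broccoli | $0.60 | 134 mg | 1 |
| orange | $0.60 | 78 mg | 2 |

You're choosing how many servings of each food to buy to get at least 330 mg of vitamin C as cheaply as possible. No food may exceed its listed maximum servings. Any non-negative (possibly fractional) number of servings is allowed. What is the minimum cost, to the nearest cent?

Cost per mg of vitamin C: broccoli $0.0045, orange $0.0077, kale $0.0270, banana $0.0333, spinach $0.0528.
Take 1 serving of broccoli: +134.0 mg vitamin C for $0.60 (total $0.60, still need 196.0 mg).
Take 2 servings of orange: +156.0 mg vitamin C for $1.20 (total $1.80, still need 40.0 mg).
Take 0.8 servings of kale: +40.0 mg vitamin C for $1.08 (total $2.88, still need 0.0 mg).
Greedy by cheapest-per-mg is optimal for a single linear constraint, so the minimum cost is $2.88.

$2.88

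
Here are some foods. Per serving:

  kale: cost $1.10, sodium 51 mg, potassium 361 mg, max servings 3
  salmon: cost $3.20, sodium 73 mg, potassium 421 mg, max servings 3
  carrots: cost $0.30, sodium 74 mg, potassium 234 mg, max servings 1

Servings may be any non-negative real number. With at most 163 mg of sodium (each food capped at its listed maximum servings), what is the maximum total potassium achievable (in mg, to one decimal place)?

1140.7 mg

Potassium per mg sodium: kale 7.078, salmon 5.767, carrots 3.162.
Take 3 servings of kale: uses 153 mg sodium, +1083.0 mg potassium (running total 1083.0 mg).
Take 0.137 servings of salmon: uses 10 mg sodium, +57.7 mg potassium (running total 1140.7 mg).
Filling greedily by potassium-per-mg sodium is optimal for one linear limit, giving 1140.7 mg.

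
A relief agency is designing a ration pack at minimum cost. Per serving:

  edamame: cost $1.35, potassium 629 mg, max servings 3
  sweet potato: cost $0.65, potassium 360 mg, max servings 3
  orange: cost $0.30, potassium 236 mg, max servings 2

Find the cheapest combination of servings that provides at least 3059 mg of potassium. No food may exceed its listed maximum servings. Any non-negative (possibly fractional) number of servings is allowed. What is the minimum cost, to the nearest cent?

$5.78

Cost per mg of potassium: orange $0.0013, sweet potato $0.0018, edamame $0.0021.
Take 2 servings of orange: +472.0 mg potassium for $0.60 (total $0.60, still need 2587.0 mg).
Take 3 servings of sweet potato: +1080.0 mg potassium for $1.95 (total $2.55, still need 1507.0 mg).
Take 2.396 servings of edamame: +1507.0 mg potassium for $3.23 (total $5.78, still need 0.0 mg).
Greedy by cheapest-per-mg is optimal for a single linear constraint, so the minimum cost is $5.78.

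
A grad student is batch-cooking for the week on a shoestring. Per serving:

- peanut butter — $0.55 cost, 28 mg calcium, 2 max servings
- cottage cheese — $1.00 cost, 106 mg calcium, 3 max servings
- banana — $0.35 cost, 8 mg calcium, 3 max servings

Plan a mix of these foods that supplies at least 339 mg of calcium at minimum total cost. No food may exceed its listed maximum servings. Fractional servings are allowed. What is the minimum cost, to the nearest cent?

Cost per mg of calcium: cottage cheese $0.0094, peanut butter $0.0196, banana $0.0437.
Take 3 servings of cottage cheese: +318.0 mg calcium for $3.00 (total $3.00, still need 21.0 mg).
Take 0.75 servings of peanut butter: +21.0 mg calcium for $0.41 (total $3.41, still need 0.0 mg).
Greedy by cheapest-per-mg is optimal for a single linear constraint, so the minimum cost is $3.41.

$3.41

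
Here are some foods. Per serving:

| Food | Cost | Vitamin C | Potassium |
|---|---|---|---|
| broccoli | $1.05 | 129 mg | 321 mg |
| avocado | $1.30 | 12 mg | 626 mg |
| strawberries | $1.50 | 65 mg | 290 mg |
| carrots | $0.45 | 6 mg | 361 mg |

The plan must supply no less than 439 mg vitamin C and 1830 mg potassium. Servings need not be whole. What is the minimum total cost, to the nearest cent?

Minimising a linear cost over {vitamin C ≥ 439, potassium ≥ 1830, servings ≥ 0} — the optimum is at a vertex, using one or two foods.
broccoli only: max(439/129, 1830/321) = 5.701 servings → $5.99.
avocado only: max(439/12, 1830/626) = 36.58 servings → $47.56.
strawberries only: max(439/65, 1830/290) = 6.754 servings → $10.13.
carrots only: max(439/6, 1830/361) = 73.17 servings → $32.92.
broccoli + avocado with both tight: 3.288 servings and 1.237 servings → $5.06.
broccoli + strawberries with both tight: 0.5053 servings and 5.751 servings → $9.16.
broccoli + carrots with both tight: 3.304 servings and 2.131 servings → $4.43.
avocado + strawberries: the both-tight solution has a negative serving — not a feasible corner.
avocado + carrots: the both-tight solution has a negative serving — not a feasible corner.
strawberries + carrots with both targets exact would need a negative amount; discard.
So the least-cost plan costs $4.43.

$4.43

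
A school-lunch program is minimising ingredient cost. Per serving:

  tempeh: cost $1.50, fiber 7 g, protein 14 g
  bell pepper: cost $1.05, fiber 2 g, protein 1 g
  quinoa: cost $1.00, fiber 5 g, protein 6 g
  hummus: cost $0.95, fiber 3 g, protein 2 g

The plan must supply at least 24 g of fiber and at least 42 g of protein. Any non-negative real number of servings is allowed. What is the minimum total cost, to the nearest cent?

At the optimum either one food covers both requirements or two foods hit both targets exactly; no other combination can be cheaper.
tempeh only: max(24/7, 42/14) = 3.429 servings → $5.14.
bell pepper only: max(24/2, 42/1) = 42 servings → $44.10.
quinoa only: max(24/5, 42/6) = 7 servings → $7.00.
hummus only: max(24/3, 42/2) = 21 servings → $19.95.
tempeh + bell pepper with both tight: 2.857 servings and 2 servings → $6.39.
tempeh + quinoa with both tight: 2.357 servings and 1.5 servings → $5.04.
tempeh + hummus with both tight: 2.786 servings and 1.5 servings → $5.60.
bell pepper + quinoa: the both-tight solution has a negative serving — not a feasible corner.
bell pepper + hummus with both targets exact would need a negative amount; discard.
quinoa + hummus with both targets exact would need a negative amount; discard.
Cheapest feasible corner: $5.04.

$5.04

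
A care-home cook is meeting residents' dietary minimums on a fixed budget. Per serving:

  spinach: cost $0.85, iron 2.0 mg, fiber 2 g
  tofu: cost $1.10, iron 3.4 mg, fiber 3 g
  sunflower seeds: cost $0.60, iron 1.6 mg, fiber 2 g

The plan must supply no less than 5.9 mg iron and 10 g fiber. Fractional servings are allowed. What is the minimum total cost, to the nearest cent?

Check every corner: each single food scaled to meet both minima, and each pair solved so both constraints bind.
spinach only: max(5.9/2.0, 10/2) = 5 servings → $4.25.
tofu only: max(5.9/3.4, 10/3) = 3.333 servings → $3.67.
sunflower seeds only: max(5.9/1.6, 10/2) = 5 servings → $3.00.
spinach + tofu with both targets exact would need a negative amount; discard.
spinach + sunflower seeds: the both-tight solution has a negative serving — not a feasible corner.
tofu + sunflower seeds: the both-tight solution has a negative serving — not a feasible corner.
Cheapest feasible corner: $3.00.

$3.00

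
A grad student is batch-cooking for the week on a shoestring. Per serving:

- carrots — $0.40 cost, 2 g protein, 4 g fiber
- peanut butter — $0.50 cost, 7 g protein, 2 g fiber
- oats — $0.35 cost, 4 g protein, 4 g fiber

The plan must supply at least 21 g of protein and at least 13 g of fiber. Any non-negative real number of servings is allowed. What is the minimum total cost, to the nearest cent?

$1.66

carrots only: max(21/2, 13/4) = 10.5 servings → $4.20.
peanut butter only: max(21/7, 13/2) = 6.5 servings → $3.25.
oats only: max(21/4, 13/4) = 5.25 servings → $1.84.
carrots + peanut butter with both tight: 2.042 servings and 2.417 servings → $2.02.
carrots + oats: intersection lies outside the first quadrant.
peanut butter + oats with both tight: 1.6 servings and 2.45 servings → $1.66.
The minimum over all feasible corners is $1.66.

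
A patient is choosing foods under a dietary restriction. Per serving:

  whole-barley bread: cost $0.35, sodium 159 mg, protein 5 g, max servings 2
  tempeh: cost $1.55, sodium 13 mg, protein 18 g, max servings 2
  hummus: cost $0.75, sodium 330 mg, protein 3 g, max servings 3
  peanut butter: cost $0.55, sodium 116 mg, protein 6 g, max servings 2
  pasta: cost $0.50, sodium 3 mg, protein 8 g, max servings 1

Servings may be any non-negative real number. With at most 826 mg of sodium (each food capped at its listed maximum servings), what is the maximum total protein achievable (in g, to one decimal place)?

68.2 g

Protein per mg sodium: pasta 2.667, tempeh 1.385, peanut butter 0.05172, whole-barley bread 0.03145, hummus 0.009091.
Take 1 serving of pasta: uses 3 mg sodium, +8.0 g protein (running total 8.0 g).
Take 2 servings of tempeh: uses 26 mg sodium, +36.0 g protein (running total 44.0 g).
Take 2 servings of peanut butter: uses 232 mg sodium, +12.0 g protein (running total 56.0 g).
Take 2 servings of whole-barley bread: uses 318 mg sodium, +10.0 g protein (running total 66.0 g).
Take 0.7485 servings of hummus: uses 247 mg sodium, +2.2 g protein (running total 68.2 g).
Filling greedily by protein-per-mg sodium is optimal for one linear limit, giving 68.2 g.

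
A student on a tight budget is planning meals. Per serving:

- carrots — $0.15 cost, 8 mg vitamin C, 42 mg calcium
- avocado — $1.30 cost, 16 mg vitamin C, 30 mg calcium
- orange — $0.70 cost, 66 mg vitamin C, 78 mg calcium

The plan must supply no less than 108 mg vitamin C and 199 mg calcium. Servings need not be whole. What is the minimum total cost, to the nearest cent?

carrots only: max(108/8, 199/42) = 13.5 servings → $2.02.
avocado only: max(108/16, 199/30) = 6.75 servings → $8.78.
orange only: max(108/66, 199/78) = 2.551 servings → $1.79.
carrots + avocado: intersection lies outside the first quadrant.
carrots + orange with both tight: 2.193 servings and 1.371 servings → $1.29.
avocado + orange with both tight: 6.434 servings and 0.0765 servings → $8.42.
The minimum over all feasible corners is $1.29.

$1.29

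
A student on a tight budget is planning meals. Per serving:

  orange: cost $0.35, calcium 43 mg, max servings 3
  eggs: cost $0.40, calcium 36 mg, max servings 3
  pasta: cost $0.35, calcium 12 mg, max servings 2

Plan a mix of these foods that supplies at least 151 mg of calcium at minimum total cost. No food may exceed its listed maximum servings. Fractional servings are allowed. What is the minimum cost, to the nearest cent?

Cost per mg of calcium: orange $0.0081, eggs $0.0111, pasta $0.0292.
Take 3 servings of orange: +129.0 mg calcium for $1.05 (total $1.05, still need 22.0 mg).
Take 0.6111 servings of eggs: +22.0 mg calcium for $0.24 (total $1.29, still need 0.0 mg).
Greedy by cheapest-per-mg is optimal for a single linear constraint, so the minimum cost is $1.29.

$1.29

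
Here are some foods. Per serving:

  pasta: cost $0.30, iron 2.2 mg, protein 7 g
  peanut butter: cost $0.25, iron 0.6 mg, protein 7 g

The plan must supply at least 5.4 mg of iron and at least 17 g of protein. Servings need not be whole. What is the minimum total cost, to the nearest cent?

An LP optimum is at a vertex; with two nutrient constraints at most two foods are used. Check each candidate.
pasta only: max(5.4/2.2, 17/7) = 2.455 servings → $0.74.
peanut butter only: max(5.4/0.6, 17/7) = 9 servings → $2.25.
pasta + peanut butter with both targets exact would need a negative amount; discard.
So the least-cost plan costs $0.74.

$0.74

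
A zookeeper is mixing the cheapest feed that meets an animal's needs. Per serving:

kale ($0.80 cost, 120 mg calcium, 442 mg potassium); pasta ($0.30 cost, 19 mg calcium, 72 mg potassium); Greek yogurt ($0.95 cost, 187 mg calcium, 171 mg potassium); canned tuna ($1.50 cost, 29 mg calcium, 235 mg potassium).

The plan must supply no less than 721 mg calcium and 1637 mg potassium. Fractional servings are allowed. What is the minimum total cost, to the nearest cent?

$4.22

An LP optimum is at a vertex; with two nutrient constraints at most two foods are used. Check each candidate.
kale only: max(721/120, 1637/442) = 6.008 servings → $4.81.
pasta only: max(721/19, 1637/72) = 37.95 servings → $11.38.
Greek yogurt only: max(721/187, 1637/171) = 9.573 servings → $9.09.
canned tuna only: max(721/29, 1637/235) = 24.86 servings → $37.29.
kale + pasta with both targets exact would need a negative amount; discard.
kale + Greek yogurt with both tight: 2.942 servings and 1.967 servings → $4.22.
kale + canned tuna with both targets exact would need a negative amount; discard.
pasta + Greek yogurt with both tight: 17.9 servings and 2.037 servings → $7.30.
pasta + canned tuna: intersection lies outside the first quadrant.
Greek yogurt + canned tuna with both tight: 3.128 servings and 4.69 servings → $10.01.
The minimum over all feasible corners is $4.22.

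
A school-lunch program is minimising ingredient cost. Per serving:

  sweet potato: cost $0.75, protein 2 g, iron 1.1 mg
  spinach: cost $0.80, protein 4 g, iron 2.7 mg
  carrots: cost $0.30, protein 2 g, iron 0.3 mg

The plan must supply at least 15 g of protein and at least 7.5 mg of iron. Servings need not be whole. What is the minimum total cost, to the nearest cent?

The cheapest plan sits at a corner of the feasible region — with two constraints it uses at most two foods.
sweet potato only: max(15/2, 7.5/1.1) = 7.5 servings → $5.62.
spinach only: max(15/4, 7.5/2.7) = 3.75 servings → $3.00.
carrots only: max(15/2, 7.5/0.3) = 25 servings → $7.50.
sweet potato + spinach: the both-tight solution has a negative serving — not a feasible corner.
sweet potato + carrots with both tight: 6.562 servings and 0.9375 servings → $5.20.
spinach + carrots with both tight: 2.5 servings and 2.5 servings → $2.75.
The minimum over all feasible corners is $2.75.

$2.75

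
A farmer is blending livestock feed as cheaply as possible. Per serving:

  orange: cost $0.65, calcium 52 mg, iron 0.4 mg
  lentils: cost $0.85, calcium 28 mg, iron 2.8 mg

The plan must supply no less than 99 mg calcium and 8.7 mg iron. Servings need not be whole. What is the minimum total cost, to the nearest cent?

$2.77

orange only: max(99/52, 8.7/0.4) = 21.75 servings → $14.14.
lentils only: max(99/28, 8.7/2.8) = 3.536 servings → $3.01.
orange + lentils with both tight: 0.25 servings and 3.071 servings → $2.77.
So the least-cost plan costs $2.77.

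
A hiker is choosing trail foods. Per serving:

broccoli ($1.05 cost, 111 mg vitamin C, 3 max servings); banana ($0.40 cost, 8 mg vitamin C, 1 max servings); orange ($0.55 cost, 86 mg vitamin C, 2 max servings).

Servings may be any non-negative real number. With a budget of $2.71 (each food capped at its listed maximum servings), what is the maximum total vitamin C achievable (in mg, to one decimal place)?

Vitamin C per dollar: orange 156.4, broccoli 105.7, banana 20.
Take 2 servings of orange: spends $1.10, +172.0 mg vitamin C (running total 172.0 mg).
Take 1.533 servings of broccoli: spends $1.61, +170.2 mg vitamin C (running total 342.2 mg).
Filling greedily by vitamin C-per-dollar is optimal for one linear limit, giving 342.2 mg.

342.2 mg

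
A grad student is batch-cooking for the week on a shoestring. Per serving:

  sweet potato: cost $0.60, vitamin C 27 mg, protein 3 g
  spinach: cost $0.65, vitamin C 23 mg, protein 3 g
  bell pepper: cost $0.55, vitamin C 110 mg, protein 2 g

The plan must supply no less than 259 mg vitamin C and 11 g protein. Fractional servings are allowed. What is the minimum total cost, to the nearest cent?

$2.46

With two linear requirements the optimum uses one or two foods; enumerate the corners.
sweet potato only: max(259/27, 11/3) = 9.593 servings → $5.76.
spinach only: max(259/23, 11/3) = 11.26 servings → $7.32.
bell pepper only: max(259/110, 11/2) = 5.5 servings → $3.02.
sweet potato + spinach: intersection lies outside the first quadrant.
sweet potato + bell pepper with both tight: 2.507 servings and 1.739 servings → $2.46.
spinach + bell pepper with both tight: 2.437 servings and 1.845 servings → $2.60.
So the least-cost plan costs $2.46.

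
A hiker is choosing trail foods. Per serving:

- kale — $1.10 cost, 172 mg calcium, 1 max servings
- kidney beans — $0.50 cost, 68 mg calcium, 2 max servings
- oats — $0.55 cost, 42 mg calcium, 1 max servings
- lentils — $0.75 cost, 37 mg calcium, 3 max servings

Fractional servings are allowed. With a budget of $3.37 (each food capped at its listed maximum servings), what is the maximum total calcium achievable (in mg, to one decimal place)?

385.5 mg

Calcium per dollar: kale 156.4, kidney beans 136, oats 76.36, lentils 49.33.
Take 1 serving of kale: spends $1.10, +172.0 mg calcium (running total 172.0 mg).
Take 2 servings of kidney beans: spends $1.00, +136.0 mg calcium (running total 308.0 mg).
Take 1 serving of oats: spends $0.55, +42.0 mg calcium (running total 350.0 mg).
Take 0.96 servings of lentils: spends $0.72, +35.5 mg calcium (running total 385.5 mg).
Filling greedily by calcium-per-dollar is optimal for one linear limit, giving 385.5 mg.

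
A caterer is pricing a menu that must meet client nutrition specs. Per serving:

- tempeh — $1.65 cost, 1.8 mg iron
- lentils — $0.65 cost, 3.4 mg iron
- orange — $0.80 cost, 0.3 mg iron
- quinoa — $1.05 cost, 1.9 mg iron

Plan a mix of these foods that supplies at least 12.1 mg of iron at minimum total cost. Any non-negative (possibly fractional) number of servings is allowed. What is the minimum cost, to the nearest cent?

Cost per mg of iron: lentils $0.1912, quinoa $0.5526, tempeh $0.9167, orange $2.6667.
With no serving limits, use only lentils: 12.1 mg / 3.4 mg = 3.559 servings × $0.65 = $2.31.

$2.31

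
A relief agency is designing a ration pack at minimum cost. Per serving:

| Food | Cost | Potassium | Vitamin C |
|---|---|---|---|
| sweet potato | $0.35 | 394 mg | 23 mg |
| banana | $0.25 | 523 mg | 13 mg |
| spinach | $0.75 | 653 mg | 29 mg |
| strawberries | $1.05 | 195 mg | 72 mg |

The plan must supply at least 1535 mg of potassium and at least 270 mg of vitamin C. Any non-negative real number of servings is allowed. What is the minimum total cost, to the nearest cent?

At the optimum either one food covers both requirements or two foods hit both targets exactly; no other combination can be cheaper.
sweet potato only: max(1535/394, 270/23) = 11.74 servings → $4.11.
banana only: max(1535/523, 270/13) = 20.77 servings → $5.19.
spinach only: max(1535/653, 270/29) = 9.31 servings → $6.98.
strawberries only: max(1535/195, 270/72) = 7.872 servings → $8.27.
sweet potato + banana: the both-tight solution has a negative serving — not a feasible corner.
sweet potato + spinach with both targets exact would need a negative amount; discard.
sweet potato + strawberries with both tight: 2.423 servings and 2.976 servings → $3.97.
banana + spinach: intersection lies outside the first quadrant.
banana + strawberries with both tight: 1.648 servings and 3.452 servings → $4.04.
spinach + strawberries with both tight: 1.399 servings and 3.186 servings → $4.40.
Cheapest feasible corner: $3.97.

$3.97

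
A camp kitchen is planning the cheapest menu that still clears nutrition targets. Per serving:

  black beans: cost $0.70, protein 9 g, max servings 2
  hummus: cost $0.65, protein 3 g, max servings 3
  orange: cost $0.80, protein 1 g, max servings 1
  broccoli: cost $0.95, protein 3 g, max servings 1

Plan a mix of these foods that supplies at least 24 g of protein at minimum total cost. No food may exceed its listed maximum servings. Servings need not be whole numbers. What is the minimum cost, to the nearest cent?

$2.70

Cost per g of protein: black beans $0.0778, hummus $0.2167, broccoli $0.3167, orange $0.8000.
Take 2 servings of black beans: +18.0 g protein for $1.40 (total $1.40, still need 6.0 g).
Take 2 servings of hummus: +6.0 g protein for $1.30 (total $2.70, still need 0.0 g).
Filling from the cheapest source first is optimal under one linear minimum: $2.70.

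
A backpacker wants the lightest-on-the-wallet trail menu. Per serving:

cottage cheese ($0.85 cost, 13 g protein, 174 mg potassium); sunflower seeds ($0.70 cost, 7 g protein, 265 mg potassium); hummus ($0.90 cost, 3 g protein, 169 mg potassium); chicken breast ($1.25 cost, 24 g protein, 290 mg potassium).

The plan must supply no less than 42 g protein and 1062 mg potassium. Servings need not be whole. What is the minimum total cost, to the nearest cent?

A basic optimal solution has at most two foods positive. Try each food alone and each pair with both targets met exactly.
cottage cheese only: max(42/13, 1062/174) = 6.103 servings → $5.19.
sunflower seeds only: max(42/7, 1062/265) = 6 servings → $4.20.
hummus only: max(42/3, 1062/169) = 14 servings → $12.60.
chicken breast only: max(42/24, 1062/290) = 3.662 servings → $4.58.
cottage cheese + sunflower seeds with both tight: 1.66 servings and 2.918 servings → $3.45.
cottage cheese + hummus with both tight: 2.336 servings and 3.879 servings → $5.48.
cottage cheese + chicken breast: the both-tight solution has a negative serving — not a feasible corner.
sunflower seeds + hummus with both targets exact would need a negative amount; discard.
sunflower seeds + chicken breast with both tight: 3.073 servings and 0.8536 servings → $3.22.
hummus + chicken breast with both tight: 4.177 servings and 1.228 servings → $5.29.
So the least-cost plan costs $3.22.

$3.22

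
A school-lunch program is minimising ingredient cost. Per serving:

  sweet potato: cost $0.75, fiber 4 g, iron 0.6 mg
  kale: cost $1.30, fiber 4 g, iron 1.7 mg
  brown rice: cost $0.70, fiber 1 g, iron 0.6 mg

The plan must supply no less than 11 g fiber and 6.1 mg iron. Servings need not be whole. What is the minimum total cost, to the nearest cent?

$4.66

For a min-cost LP with two ≥-constraints, a basic feasible solution has at most two positive variables.
sweet potato only: max(11/4, 6.1/0.6) = 10.17 servings → $7.62.
kale only: max(11/4, 6.1/1.7) = 3.588 servings → $4.66.
brown rice only: max(11/1, 6.1/0.6) = 11 servings → $7.70.
sweet potato + kale with both targets exact would need a negative amount; discard.
sweet potato + brown rice with both tight: 0.2778 servings and 9.889 servings → $7.13.
kale + brown rice with both tight: 0.7143 servings and 8.143 servings → $6.63.
The minimum over all feasible corners is $4.66.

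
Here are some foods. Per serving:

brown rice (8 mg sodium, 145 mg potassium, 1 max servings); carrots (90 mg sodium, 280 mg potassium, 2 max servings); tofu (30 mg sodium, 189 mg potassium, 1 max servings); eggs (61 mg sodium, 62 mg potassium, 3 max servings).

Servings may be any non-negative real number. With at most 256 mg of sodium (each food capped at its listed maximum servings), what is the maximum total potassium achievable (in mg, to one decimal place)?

Potassium per mg sodium: brown rice 18.12, tofu 6.3, carrots 3.111, eggs 1.016.
Take 1 serving of brown rice: uses 8 mg sodium, +145.0 mg potassium (running total 145.0 mg).
Take 1 serving of tofu: uses 30 mg sodium, +189.0 mg potassium (running total 334.0 mg).
Take 2 servings of carrots: uses 180 mg sodium, +560.0 mg potassium (running total 894.0 mg).
Take 0.623 servings of eggs: uses 38 mg sodium, +38.6 mg potassium (running total 932.6 mg).
Greedy by best ratio exhausts the sodium allowance optimally: 932.6 mg.

932.6 mg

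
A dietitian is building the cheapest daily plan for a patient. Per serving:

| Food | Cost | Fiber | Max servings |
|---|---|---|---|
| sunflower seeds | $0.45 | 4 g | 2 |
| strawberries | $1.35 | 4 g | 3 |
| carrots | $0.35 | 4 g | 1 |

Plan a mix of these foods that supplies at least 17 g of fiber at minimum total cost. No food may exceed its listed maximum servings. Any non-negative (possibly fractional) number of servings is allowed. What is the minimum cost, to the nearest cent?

$2.94

Cost per g of fiber: carrots $0.0875, sunflower seeds $0.1125, strawberries $0.3375.
Take 1 serving of carrots: +4.0 g fiber for $0.35 (total $0.35, still need 13.0 g).
Take 2 servings of sunflower seeds: +8.0 g fiber for $0.90 (total $1.25, still need 5.0 g).
Take 1.25 servings of strawberries: +5.0 g fiber for $1.69 (total $2.94, still need 0.0 g).
Greedy by cheapest-per-g is optimal for a single linear constraint, so the minimum cost is $2.94.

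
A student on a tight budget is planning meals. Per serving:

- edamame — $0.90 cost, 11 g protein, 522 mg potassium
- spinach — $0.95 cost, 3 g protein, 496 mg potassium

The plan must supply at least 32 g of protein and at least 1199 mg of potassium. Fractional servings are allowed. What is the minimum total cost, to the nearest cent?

For a min-cost LP with two ≥-constraints, a basic feasible solution has at most two positive variables.
edamame only: max(32/11, 1199/522) = 2.909 servings → $2.62.
spinach only: max(32/3, 1199/496) = 10.67 servings → $10.13.
edamame + spinach: the both-tight solution has a negative serving — not a feasible corner.
Cheapest feasible corner: $2.62.

$2.62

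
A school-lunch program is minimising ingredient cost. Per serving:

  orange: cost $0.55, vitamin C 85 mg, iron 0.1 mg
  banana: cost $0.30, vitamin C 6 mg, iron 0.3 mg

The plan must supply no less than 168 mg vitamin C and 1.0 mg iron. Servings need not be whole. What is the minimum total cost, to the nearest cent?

Check every corner: each single food scaled to meet both minima, and each pair solved so both constraints bind.
orange only: max(168/85, 1.0/0.1) = 10 servings → $5.50.
banana only: max(168/6, 1.0/0.3) = 28 servings → $8.40.
orange + banana with both tight: 1.783 servings and 2.739 servings → $1.80.
Cheapest feasible corner: $1.80.

$1.80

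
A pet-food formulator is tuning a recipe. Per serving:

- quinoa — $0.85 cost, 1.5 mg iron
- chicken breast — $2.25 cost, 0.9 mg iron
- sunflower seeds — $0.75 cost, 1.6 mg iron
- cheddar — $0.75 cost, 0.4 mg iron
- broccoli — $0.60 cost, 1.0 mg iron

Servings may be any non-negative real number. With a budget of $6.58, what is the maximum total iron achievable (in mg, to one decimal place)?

Iron per dollar: sunflower seeds 2.133, quinoa 1.765, broccoli 1.667, cheddar 0.5333, chicken breast 0.4.
With no serving limits, spend the whole cost allowance on sunflower seeds: $6.58 / $0.75 × 1.6 mg = 14.0 mg.

14.0 mg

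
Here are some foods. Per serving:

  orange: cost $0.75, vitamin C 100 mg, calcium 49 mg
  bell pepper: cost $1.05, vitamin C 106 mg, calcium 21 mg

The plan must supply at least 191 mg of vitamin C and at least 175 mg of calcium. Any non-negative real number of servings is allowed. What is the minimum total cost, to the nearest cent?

$2.68

At the optimum either one food covers both requirements or two foods hit both targets exactly; no other combination can be cheaper.
orange only: max(191/100, 175/49) = 3.571 servings → $2.68.
bell pepper only: max(191/106, 175/21) = 8.333 servings → $8.75.
orange + bell pepper: the both-tight solution has a negative serving — not a feasible corner.
Cheapest feasible corner: $2.68.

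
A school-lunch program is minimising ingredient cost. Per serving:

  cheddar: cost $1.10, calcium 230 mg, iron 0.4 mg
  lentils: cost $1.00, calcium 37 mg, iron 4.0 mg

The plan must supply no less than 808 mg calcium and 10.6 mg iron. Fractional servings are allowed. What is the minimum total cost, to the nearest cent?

With two linear requirements the optimum uses one or two foods; enumerate the corners.
cheddar only: max(808/230, 10.6/0.4) = 26.5 servings → $29.15.
lentils only: max(808/37, 10.6/4.0) = 21.84 servings → $21.84.
cheddar + lentils with both tight: 3.137 servings and 2.336 servings → $5.79.
So the least-cost plan costs $5.79.

$5.79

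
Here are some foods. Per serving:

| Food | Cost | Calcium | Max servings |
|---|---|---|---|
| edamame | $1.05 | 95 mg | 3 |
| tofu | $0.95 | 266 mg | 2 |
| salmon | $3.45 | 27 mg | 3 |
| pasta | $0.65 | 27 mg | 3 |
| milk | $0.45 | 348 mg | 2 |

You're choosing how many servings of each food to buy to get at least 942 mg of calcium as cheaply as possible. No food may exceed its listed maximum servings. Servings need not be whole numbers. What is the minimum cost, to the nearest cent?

$1.78

Cost per mg of calcium: milk $0.0013, tofu $0.0036, edamame $0.0111, pasta $0.0241, salmon $0.1278.
Take 2 servings of milk: +696.0 mg calcium for $0.90 (total $0.90, still need 246.0 mg).
Take 0.9248 servings of tofu: +246.0 mg calcium for $0.88 (total $1.78, still need 0.0 mg).
Filling from the cheapest source first is optimal under one linear minimum: $1.78.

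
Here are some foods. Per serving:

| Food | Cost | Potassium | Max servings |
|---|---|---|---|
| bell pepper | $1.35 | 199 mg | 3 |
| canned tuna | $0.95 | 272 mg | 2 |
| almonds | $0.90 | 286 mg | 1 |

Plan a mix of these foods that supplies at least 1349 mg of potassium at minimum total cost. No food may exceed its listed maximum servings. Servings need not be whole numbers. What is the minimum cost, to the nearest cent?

Cost per mg of potassium: almonds $0.0031, canned tuna $0.0035, bell pepper $0.0068.
Take 1 serving of almonds: +286.0 mg potassium for $0.90 (total $0.90, still need 1063.0 mg).
Take 2 servings of canned tuna: +544.0 mg potassium for $1.90 (total $2.80, still need 519.0 mg).
Take 2.608 servings of bell pepper: +519.0 mg potassium for $3.52 (total $6.32, still need 0.0 mg).
Greedy by cheapest-per-mg is optimal for a single linear constraint, so the minimum cost is $6.32.

$6.32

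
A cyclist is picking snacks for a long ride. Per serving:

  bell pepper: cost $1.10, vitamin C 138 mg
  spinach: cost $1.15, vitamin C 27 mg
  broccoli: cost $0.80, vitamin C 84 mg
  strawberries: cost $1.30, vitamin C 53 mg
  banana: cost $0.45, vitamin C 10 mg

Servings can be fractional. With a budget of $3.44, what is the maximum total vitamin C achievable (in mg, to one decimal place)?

431.6 mg

Vitamin C per dollar: bell pepper 125.5, broccoli 105, strawberries 40.77, spinach 23.48, banana 22.22.
With no serving limits, spend the whole cost allowance on bell pepper: $3.44 / $1.10 × 138 mg = 431.6 mg.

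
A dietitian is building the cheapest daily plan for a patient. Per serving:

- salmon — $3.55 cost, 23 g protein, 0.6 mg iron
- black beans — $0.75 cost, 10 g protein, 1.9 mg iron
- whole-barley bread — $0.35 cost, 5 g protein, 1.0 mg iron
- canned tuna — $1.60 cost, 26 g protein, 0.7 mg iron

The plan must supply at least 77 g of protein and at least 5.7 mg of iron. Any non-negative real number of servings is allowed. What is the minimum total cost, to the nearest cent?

$4.92

A basic optimal solution has at most two foods positive. Try each food alone and each pair with both targets met exactly.
salmon only: max(77/23, 5.7/0.6) = 9.5 servings → $33.73.
black beans only: max(77/10, 5.7/1.9) = 7.7 servings → $5.78.
whole-barley bread only: max(77/5, 5.7/1.0) = 15.4 servings → $5.39.
canned tuna only: max(77/26, 5.7/0.7) = 8.143 servings → $13.03.
salmon + black beans with both tight: 2.369 servings and 2.252 servings → $10.10.
salmon + whole-barley bread with both tight: 2.425 servings and 4.245 servings → $10.09.
salmon + canned tuna: the both-tight solution has a negative serving — not a feasible corner.
black beans + whole-barley bread: intersection lies outside the first quadrant.
black beans + canned tuna with both tight: 2.224 servings and 2.106 servings → $5.04.
whole-barley bread + canned tuna with both tight: 4.191 servings and 2.156 servings → $4.92.
So the least-cost plan costs $4.92.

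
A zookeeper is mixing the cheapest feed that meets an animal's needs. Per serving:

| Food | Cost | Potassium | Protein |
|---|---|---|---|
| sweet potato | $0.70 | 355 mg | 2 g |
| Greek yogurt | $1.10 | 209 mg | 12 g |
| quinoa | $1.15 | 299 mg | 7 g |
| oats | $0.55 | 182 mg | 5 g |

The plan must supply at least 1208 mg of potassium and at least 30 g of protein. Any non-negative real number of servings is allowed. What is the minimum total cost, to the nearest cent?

sweet potato only: max(1208/355, 30/2) = 15 servings → $10.50.
Greek yogurt only: max(1208/209, 30/12) = 5.78 servings → $6.36.
quinoa only: max(1208/299, 30/7) = 4.286 servings → $4.93.
oats only: max(1208/182, 30/5) = 6.637 servings → $3.65.
sweet potato + Greek yogurt with both tight: 2.141 servings and 2.143 servings → $3.86.
sweet potato + quinoa: intersection lies outside the first quadrant.
sweet potato + oats with both tight: 0.4111 servings and 5.836 servings → $3.50.
Greek yogurt + quinoa with both tight: 0.2419 servings and 3.871 servings → $4.72.
Greek yogurt + oats with both targets exact would need a negative amount; discard.
quinoa + oats with both tight: 2.624 servings and 2.326 servings → $4.30.
Cheapest feasible corner: $3.50.

$3.50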